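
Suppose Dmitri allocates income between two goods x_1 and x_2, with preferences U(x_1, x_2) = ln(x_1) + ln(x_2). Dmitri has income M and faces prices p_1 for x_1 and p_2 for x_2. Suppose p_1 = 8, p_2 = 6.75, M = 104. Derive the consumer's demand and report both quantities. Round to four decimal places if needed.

MU_x_1/MU_x_2 = (x_2)/(x_1); tangency sets this equal to p_1/p_2.
So p_2·x_2 = p_1·x_1; combined with the budget, a share 0.5 of income goes to x_1.
Demand: x_1*(p_1,p_2,M) = 0.5·M/p_1 and x_2* = 0.5·M/p_2.
At p_1=8, p_2=6.75, M=104: x_1* = 0.5·104/8 = 6.5, x_2* = 7.7037.

x_1* = 6.5, x_2* = 7.7037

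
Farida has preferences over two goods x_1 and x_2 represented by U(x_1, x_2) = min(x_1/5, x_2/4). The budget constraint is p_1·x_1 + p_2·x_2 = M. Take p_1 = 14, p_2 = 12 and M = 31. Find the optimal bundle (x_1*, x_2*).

Demand: x_1*(p_1,p_2,M) = 5·M/(5·p_1 + 4·p_2), x_2* = 4·M/(5·p_1 + 4·p_2).
Here 5·14 + 4·12 = 118, giving x_1* = 1.3136 and x_2* = 1.0508.

x_1* = 1.3136, x_2* = 1.0508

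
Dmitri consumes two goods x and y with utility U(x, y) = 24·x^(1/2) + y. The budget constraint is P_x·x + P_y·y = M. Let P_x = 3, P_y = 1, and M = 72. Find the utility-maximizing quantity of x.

x* = 16

Set MRS = P_x/P_y: 12·x^(−1/2) = P_x/P_y.
Solve: √x = 12·P_y/P_x, so x*(P_x,P_y) = (12·P_y/P_x)², and y* = (M − P_x·x*)/P_y.
Plugging in: x* = (12·1/3)² = 16.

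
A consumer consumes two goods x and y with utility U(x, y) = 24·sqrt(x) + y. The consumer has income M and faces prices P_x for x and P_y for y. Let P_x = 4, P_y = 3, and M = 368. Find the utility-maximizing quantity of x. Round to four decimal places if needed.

Thus x* = (12·P_y/P_x)² — independent of M — with the rest of income spent on y.
Plugging in: x* = (12·3/4)² = 81.

x* = 81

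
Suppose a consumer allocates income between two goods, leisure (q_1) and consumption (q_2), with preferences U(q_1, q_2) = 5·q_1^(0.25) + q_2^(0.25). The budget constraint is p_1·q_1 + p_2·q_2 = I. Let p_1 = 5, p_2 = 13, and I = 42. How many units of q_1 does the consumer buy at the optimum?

q_1* = 7.7415

Substitute q_2 = (q_2/q_1)·q_1 into the budget: q_1* = I/(p_1 + p_2·(q_2/q_1)).
Numerically q_2/q_1 = 0.032715, so q_1* = 42/(5 + 13·0.032715) = 7.7415.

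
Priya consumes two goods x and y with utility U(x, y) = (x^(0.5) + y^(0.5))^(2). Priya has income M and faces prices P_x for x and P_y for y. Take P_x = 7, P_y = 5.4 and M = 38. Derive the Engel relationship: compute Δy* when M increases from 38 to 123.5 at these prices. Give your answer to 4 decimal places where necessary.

MU_x ∝ x^(-0.5), MU_y ∝ y^(-0.5), so MRS = (y/x)^(0.5) = P_x/P_y.
Solve for the ratio: y/x = [P_x/P_y]^(2).
Substitute y = (y/x)·x into the budget: x* = M/(P_x + P_y·(y/x)).
Numerically y/x = 1.680384, so x* = 38/(7 + 5.4·1.680384) = 2.3641 and y* = 1.680384·2.3641 = 3.9725.
At M' = 123.5: y* = 12.9107. Change: 12.9107 − 3.9725 = 8.9382.

Δy* = 8.9382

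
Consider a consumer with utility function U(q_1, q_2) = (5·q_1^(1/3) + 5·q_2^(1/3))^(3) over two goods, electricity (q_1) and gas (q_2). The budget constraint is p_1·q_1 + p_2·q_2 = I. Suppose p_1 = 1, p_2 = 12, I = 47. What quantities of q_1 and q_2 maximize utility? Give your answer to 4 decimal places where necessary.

q_1* = 36.4716, q_2* = 0.8774

With the ratio pinned down, the budget gives q_1* = I/(p_1 + p_2·(q_2/q_1)) and q_2* = (q_2/q_1)·q_1*.
Numerically q_2/q_1 = 0.024056, so q_1* = 47/(1 + 12·0.024056) = 36.4716 and q_2* = 0.024056·36.4716 = 0.8774.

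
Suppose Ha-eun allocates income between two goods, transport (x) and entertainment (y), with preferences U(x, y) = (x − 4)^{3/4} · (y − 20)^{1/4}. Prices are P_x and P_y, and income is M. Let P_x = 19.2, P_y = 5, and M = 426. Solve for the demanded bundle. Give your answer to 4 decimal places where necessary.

Let x' = x−4, y' = y−20. MRS = 3·y'/x' = P_x/P_y.
Substituting into the budget: x* = 4 + 0.75·(M − 4·P_x − 20·P_y)/P_x, and y* = 20 + 0.25·(…)/P_y.
Discretionary income = 426 − 4·19.2 − 20·5 = 249.2; x* = 4 + 0.75·249.2/19.2 = 13.7344; y* = 20 + 0.25·249.2/5 = 32.46.

x* = 13.7344, y* = 32.46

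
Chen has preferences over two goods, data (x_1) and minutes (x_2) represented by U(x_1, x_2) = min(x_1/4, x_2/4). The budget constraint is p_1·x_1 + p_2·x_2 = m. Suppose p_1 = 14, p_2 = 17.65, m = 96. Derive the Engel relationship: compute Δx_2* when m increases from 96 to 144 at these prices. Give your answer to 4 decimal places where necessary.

Leontief preferences: the optimum is at the kink where x_1/4 = x_2/4, i.e. x_2 = x_1.
Budget: p_1·x_1 + p_2·x_1 = m, so (4·p_1 + 4·p_2)·x_1 = 4·m.
Demand: x_1*(p_1,p_2,m) = 4·m/(4·p_1 + 4·p_2), x_2* = 4·m/(4·p_1 + 4·p_2).
Here 4·14 + 4·17.65 = 126.6, giving x_2* = 3.0332.
At m' = 144: x_2* = 4.5498. Change: 4.5498 − 3.0332 = 1.5166.

Δx_2* = 1.5166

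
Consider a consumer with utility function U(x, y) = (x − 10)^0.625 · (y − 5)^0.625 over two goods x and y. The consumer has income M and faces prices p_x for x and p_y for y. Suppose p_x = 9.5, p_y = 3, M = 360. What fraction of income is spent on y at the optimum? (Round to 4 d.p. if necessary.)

share on y = 0.3889

MRS = (y−5)/(x−10). Tangency with p_x/p_y gives y−5 = (p_x/p_y)·(x−10).
After buying the subsistence bundle (10, 5), a share 0.5 of the remaining income goes to x: x* = 10 + 0.5·(M − 10p_x − 5p_y)/p_x.
Discretionary income = 360 − 10·9.5 − 5·3 = 250; x* = 10 + 0.5·250/9.5 = 23.1579; y* = 5 + 0.5·250/3 = 46.6667.
Expenditure on y: 3·46.6667 = 140; share = 0.3889.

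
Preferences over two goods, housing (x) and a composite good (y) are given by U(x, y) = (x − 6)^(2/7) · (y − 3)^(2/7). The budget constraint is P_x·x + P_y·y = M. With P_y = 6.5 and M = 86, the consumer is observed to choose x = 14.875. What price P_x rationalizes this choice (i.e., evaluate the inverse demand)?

P_x = 2.8

Let x' = x−6, y' = y−3. MRS = y'/x' = P_x/P_y.
After buying the subsistence bundle (6, 3), a share 0.5 of the remaining income goes to x: x* = 6 + 0.5·(M − 6P_x − 3P_y)/P_x.
Set x* = 14.875 in the demand function and solve for P_x: P_x = 2.8.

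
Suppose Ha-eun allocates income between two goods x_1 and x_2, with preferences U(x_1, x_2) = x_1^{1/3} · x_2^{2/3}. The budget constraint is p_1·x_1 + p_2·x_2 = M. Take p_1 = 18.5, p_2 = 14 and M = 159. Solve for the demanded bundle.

The MRS is (1/2)·x_2/x_1. Set MRS = p_1/p_2.
So 1/3·p_2·x_2 = 2/3·p_1·x_1; combined with the budget, a share 1/3 of income goes to x_1.
Demand: x_1*(p_1,p_2,M) = 1/3·M/p_1 and x_2* = 2/3·M/p_2.
At p_1=18.5, p_2=14, M=159: x_1* = 1/3·159/18.5 = 2.8649, x_2* = 7.5714.

x_1* = 2.8649, x_2* = 7.5714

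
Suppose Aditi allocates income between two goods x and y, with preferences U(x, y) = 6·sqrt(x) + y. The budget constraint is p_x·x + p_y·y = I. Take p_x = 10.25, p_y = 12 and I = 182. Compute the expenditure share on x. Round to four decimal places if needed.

share on x = 0.6947

Plugging in: x* = (3·12/10.25)² = 12.3355, y* = 4.6301.
Expenditure on x: 10.25·12.3355 = 126.439; share = 0.6947.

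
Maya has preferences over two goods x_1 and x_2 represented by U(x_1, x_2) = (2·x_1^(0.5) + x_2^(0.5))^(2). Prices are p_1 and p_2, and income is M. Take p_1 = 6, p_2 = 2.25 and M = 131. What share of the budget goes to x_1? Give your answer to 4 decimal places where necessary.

share on x_1 = 0.6

MRS = MU_x_1/MU_x_2 = 2·(x_2/x_1)^(0.5). Set equal to p_1/p_2.
Hence x_2/x_1 = ((1/2)·p_1/p_2)^(1/(0.5)), i.e. raised to the 2 power.
With the ratio pinned down, the budget gives x_1* = M/(p_1 + p_2·(x_2/x_1)) and x_2* = (x_2/x_1)·x_1*.
Numerically x_2/x_1 = 1.777778, so x_1* = 131/(6 + 2.25·1.777778) = 13.1 and x_2* = 1.777778·13.1 = 23.2889.
Expenditure on x_1: 6·13.1 = 78.6; share = 0.6.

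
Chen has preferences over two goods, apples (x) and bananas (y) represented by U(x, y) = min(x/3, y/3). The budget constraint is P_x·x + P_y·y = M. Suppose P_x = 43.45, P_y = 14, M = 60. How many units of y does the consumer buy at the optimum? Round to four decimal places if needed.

With perfect complements, no substitution: consume in ratio x:y = 3:3.
Budget: P_x·x + P_y·x = M, so (3·P_x + 3·P_y)·x = 3·M.
Demand: x*(P_x,P_y,M) = 3·M/(3·P_x + 3·P_y), y* = 3·M/(3·P_x + 3·P_y).
Here 3·43.45 + 3·14 = 172.35, giving y* = 1.0444.

y* = 1.0444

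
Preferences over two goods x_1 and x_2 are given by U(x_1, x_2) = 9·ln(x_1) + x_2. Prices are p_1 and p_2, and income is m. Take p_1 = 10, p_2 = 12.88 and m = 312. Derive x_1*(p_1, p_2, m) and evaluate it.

x_1* = 11.592

MU_x_1 = 9/x_1, MU_x_2 = 1. Tangency: 9/x_1 = p_1/p_2.
So x_1*(p_1,p_2) = 9·p_2/p_1, independent of income; and x_2* = (m − 9·p_2)/p_2.
At the given prices: x_1* = 9·12.88/10 = 11.592.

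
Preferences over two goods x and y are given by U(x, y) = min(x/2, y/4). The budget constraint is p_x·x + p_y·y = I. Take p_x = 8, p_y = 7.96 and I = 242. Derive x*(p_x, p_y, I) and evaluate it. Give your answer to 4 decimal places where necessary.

x* = 10.1171

Demand: x*(p_x,p_y,I) = 2·I/(2·p_x + 4·p_y), y* = 4·I/(2·p_x + 4·p_y).
Here 2·8 + 4·7.96 = 47.84, giving x* = 10.1171.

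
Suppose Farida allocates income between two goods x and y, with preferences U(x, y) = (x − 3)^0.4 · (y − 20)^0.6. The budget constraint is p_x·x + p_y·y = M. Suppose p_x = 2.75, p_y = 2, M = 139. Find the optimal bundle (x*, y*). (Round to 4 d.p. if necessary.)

Let x' = x−3, y' = y−20. MRS = (2/3)·y'/x' = p_x/p_y.
After buying the subsistence bundle (3, 20), a share 0.4 of the remaining income goes to x: x* = 3 + 0.4·(M − 3p_x − 20p_y)/p_x.
Discretionary income = 139 − 3·2.75 − 20·2 = 90.75; x* = 3 + 0.4·90.75/2.75 = 16.2; y* = 20 + 0.6·90.75/2 = 47.225.

x* = 16.2, y* = 47.225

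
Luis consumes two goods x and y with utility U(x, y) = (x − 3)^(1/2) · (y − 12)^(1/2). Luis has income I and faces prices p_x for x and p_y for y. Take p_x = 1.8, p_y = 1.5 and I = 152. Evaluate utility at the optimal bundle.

Let x' = x−3, y' = y−12. MRS = y'/x' = p_x/p_y.
After buying the subsistence bundle (3, 12), a share 0.5 of the remaining income goes to x: x* = 3 + 0.5·(I − 3p_x − 12p_y)/p_x.
Discretionary income = 152 − 3·1.8 − 12·1.5 = 128.6; x* = 3 + 0.5·128.6/1.8 = 38.7222; y* = 12 + 0.5·128.6/1.5 = 54.8667.
Utility at the optimum: U(38.7222, 54.8667) = 39.1317.

V = 39.1317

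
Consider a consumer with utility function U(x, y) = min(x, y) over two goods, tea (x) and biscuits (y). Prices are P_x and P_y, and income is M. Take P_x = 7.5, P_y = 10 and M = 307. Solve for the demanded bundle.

x* = 17.5429, y* = 17.5429

Leontief preferences: the optimum is at the kink where x/1 = y/1, i.e. y = x.
Budget: P_x·x + P_y·x = M, so (P_x + P_y)·x = M.
Demand: x*(P_x,P_y,M) = M/(P_x + P_y), y* = M/(P_x + P_y).
Here 7.5 + 10 = 17.5, giving x* = 17.5429 and y* = 17.5429.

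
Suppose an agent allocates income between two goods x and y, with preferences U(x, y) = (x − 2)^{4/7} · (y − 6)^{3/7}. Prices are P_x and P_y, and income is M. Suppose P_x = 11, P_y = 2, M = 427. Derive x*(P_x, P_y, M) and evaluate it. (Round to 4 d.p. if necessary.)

x* = 22.4156

This is Cobb-Douglas in (x−2, y−6): tangency gives 4/7·P_y·(y−6) = 3/7·P_x·(x−2).
Substituting into the budget: x* = 2 + 4/7·(M − 2·P_x − 6·P_y)/P_x, and y* = 6 + 3/7·(…)/P_y.
Discretionary income = 427 − 2·11 − 6·2 = 393; x* = 2 + 4/7·393/11 = 22.4156.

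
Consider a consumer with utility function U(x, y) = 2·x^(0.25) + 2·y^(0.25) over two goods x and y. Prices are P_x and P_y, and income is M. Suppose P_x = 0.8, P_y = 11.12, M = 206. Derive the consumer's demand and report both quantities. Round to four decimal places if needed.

x* = 181.8624, y* = 5.4416

MU_x ∝ 2·x^(-0.75), MU_y ∝ 2·y^(-0.75), so MRS = (y/x)^(0.75) = P_x/P_y.
Hence y/x = (P_x/P_y)^(1/(0.75)), i.e. raised to the 4/3 power.
Substitute y = (y/x)·x into the budget: x* = M/(P_x + P_y·(y/x)).
Numerically y/x = 0.029921, so x* = 206/(0.8 + 11.12·0.029921) = 181.8624 and y* = 0.029921·181.8624 = 5.4416.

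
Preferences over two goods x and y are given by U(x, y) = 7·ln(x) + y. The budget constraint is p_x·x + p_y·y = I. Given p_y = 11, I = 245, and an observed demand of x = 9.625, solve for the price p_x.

MU_x = 7/x, MU_y = 1. Tangency: 7/x = p_x/p_y.
So x*(p_x,p_y) = 7·p_y/p_x, independent of income; and y* = (I − 7·p_y)/p_y.
Set x* = 9.625 in the demand function and solve for p_x: p_x = 8.

p_x = 8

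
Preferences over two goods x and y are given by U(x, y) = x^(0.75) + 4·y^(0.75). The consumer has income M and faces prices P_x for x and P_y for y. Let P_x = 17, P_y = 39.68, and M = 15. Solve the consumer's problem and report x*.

x* = 0.0418

Substitute y = (y/x)·x into the budget: x* = M/(P_x + P_y·(y/x)).
Numerically y/x = 8.624799, so x* = 15/(17 + 39.68·8.624799) = 0.0418.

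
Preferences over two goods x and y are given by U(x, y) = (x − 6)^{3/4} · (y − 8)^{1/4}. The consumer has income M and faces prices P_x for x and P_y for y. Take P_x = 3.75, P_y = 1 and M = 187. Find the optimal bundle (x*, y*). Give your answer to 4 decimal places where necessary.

Substituting into the budget: x* = 6 + 0.75·(M − 6·P_x − 8·P_y)/P_x, and y* = 8 + 0.25·(…)/P_y.
Discretionary income = 187 − 6·3.75 − 8·1 = 156.5; x* = 6 + 0.75·156.5/3.75 = 37.3; y* = 8 + 0.25·156.5/1 = 47.125.

x* = 37.3, y* = 47.125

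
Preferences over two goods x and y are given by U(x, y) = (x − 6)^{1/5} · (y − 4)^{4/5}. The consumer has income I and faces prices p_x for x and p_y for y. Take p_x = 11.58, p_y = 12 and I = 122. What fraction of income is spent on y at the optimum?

This is Cobb-Douglas in (x−6, y−4): tangency gives 0.2·p_y·(y−4) = 0.8·p_x·(x−6).
Substituting into the budget: x* = 6 + 0.2·(I − 6·p_x − 4·p_y)/p_x, and y* = 4 + 0.8·(…)/p_y.
Discretionary income = 122 − 6·11.58 − 4·12 = 4.52; x* = 6 + 0.2·4.52/11.58 = 6.0781; y* = 4 + 0.8·4.52/12 = 4.3013.
Expenditure on y: 12·4.3013 = 51.616; share = 0.4231.

share on y = 0.4231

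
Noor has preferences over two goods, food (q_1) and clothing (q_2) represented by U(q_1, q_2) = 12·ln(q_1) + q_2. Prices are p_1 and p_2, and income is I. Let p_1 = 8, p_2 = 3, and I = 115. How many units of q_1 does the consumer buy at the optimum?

q_1* = 4.5

MU_q_1 = 12/q_1, MU_q_2 = 1. Tangency: 12/q_1 = p_1/p_2.
So q_1*(p_1,p_2) = 12·p_2/p_1, independent of income; and q_2* = (I − 12·p_2)/p_2.
At the given prices: q_1* = 12·3/8 = 4.5.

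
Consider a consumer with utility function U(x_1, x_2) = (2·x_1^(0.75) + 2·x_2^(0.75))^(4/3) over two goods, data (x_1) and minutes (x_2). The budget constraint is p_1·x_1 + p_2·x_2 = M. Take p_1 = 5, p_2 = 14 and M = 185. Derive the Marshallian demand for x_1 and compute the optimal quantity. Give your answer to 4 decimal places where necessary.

x_1* = 35.3879

From the CES first-order condition, (x_2/x_1)^(0.25) = p_1/p_2.
Hence x_2/x_1 = (p_1/p_2)^(1/(0.25)), i.e. raised to the 4 power.
With the ratio pinned down, the budget gives x_1* = M/(p_1 + p_2·(x_2/x_1)) and x_2* = (x_2/x_1)·x_1*.
Numerically x_2/x_1 = 0.016269, so x_1* = 185/(5 + 14·0.016269) = 35.3879.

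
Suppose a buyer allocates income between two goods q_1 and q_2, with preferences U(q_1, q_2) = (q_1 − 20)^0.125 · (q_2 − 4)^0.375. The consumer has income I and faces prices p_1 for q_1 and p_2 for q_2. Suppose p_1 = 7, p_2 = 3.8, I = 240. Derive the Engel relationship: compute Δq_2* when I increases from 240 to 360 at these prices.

Let q_1' = q_1−20, q_2' = q_2−4. MRS = (1/3)·q_2'/q_1' = p_1/p_2.
After buying the subsistence bundle (20, 4), a share 0.25 of the remaining income goes to q_1: q_1* = 20 + 0.25·(I − 20p_1 − 4p_2)/p_1.
Discretionary income = 240 − 20·7 − 4·3.8 = 84.8; q_2* = 4 + 0.75·84.8/3.8 = 20.7368.
At I' = 360: q_2* = 44.4211. Change: 44.4211 − 20.7368 = 23.6842.

Δq_2* = 23.6842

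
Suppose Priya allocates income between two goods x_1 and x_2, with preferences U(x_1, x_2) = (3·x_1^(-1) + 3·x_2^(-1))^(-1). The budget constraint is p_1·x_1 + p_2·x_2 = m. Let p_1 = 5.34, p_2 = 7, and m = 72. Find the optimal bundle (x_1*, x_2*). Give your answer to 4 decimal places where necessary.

MU_x_1 ∝ 3·x_1^(-2), MU_x_2 ∝ 3·x_2^(-2), so MRS = (x_2/x_1)^(2) = p_1/p_2.
Solve for the ratio: x_2/x_1 = [p_1/p_2]^(0.5).
Substitute x_2 = (x_2/x_1)·x_1 into the budget: x_1* = m/(p_1 + p_2·(x_2/x_1)).
Numerically x_2/x_1 = 0.873417, so x_1* = 72/(5.34 + 7·0.873417) = 6.2861 and x_2* = 0.873417·6.2861 = 5.4903.

x_1* = 6.2861, x_2* = 5.4903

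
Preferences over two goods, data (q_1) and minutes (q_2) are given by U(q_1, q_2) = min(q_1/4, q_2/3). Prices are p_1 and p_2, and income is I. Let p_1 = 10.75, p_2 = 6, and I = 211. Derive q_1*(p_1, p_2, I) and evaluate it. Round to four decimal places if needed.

q_1* = 13.8361

Demand: q_1*(p_1,p_2,I) = 4·I/(4·p_1 + 3·p_2), q_2* = 3·I/(4·p_1 + 3·p_2).
Here 4·10.75 + 3·6 = 61, giving q_1* = 13.8361.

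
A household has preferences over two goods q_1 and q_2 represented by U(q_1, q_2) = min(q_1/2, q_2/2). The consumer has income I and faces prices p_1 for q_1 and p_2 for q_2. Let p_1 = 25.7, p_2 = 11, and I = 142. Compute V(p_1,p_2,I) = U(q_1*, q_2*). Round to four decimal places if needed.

Leontief preferences: the optimum is at the kink where q_1/2 = q_2/2, i.e. q_2 = q_1.
Budget: p_1·q_1 + p_2·q_1 = I, so (2·p_1 + 2·p_2)·q_1 = 2·I.
Demand: q_1*(p_1,p_2,I) = 2·I/(2·p_1 + 2·p_2), q_2* = 2·I/(2·p_1 + 2·p_2).
Here 2·25.7 + 2·11 = 73.4, giving q_1* = 3.8692 and q_2* = 3.8692.
Utility at the optimum: U(3.8692, 3.8692) = 1.9346.

V = 1.9346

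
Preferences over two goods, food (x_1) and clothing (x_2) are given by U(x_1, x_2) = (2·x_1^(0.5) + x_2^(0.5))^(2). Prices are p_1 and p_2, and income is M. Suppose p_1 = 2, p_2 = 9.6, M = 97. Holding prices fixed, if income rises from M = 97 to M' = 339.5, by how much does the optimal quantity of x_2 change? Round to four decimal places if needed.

Δx_2* = 1.2505

From the CES first-order condition, 2·(x_2/x_1)^(0.5) = p_1/p_2.
Solve for the ratio: x_2/x_1 = [(1/2)·p_1/p_2]^(2).
Substitute x_2 = (x_2/x_1)·x_1 into the budget: x_1* = M/(p_1 + p_2·(x_2/x_1)).
Numerically x_2/x_1 = 0.010851, so x_1* = 97/(2 + 9.6·0.010851) = 46.099 and x_2* = 0.010851·46.099 = 0.5002.
At M' = 339.5: x_2* = 1.7507. Change: 1.7507 − 0.5002 = 1.2505.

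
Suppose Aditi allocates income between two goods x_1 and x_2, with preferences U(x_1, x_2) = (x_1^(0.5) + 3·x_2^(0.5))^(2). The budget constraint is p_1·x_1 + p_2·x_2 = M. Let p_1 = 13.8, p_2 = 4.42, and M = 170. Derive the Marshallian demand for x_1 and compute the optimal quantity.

x_1* = 0.4233

MRS = MU_x_1/MU_x_2 = (1/3)·(x_2/x_1)^(0.5). Set equal to p_1/p_2.
Hence x_2/x_1 = (3·p_1/p_2)^(1/(0.5)), i.e. raised to the 2 power.
Substitute x_2 = (x_2/x_1)·x_1 into the budget: x_1* = M/(p_1 + p_2·(x_2/x_1)).
Numerically x_2/x_1 = 87.731619, so x_1* = 170/(13.8 + 4.42·87.731619) = 0.4233.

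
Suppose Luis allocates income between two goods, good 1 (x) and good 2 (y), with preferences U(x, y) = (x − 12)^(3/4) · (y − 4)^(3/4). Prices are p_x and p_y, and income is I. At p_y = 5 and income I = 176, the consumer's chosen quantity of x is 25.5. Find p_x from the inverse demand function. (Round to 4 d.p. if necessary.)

p_x = 4

MRS = (y−4)/(x−12). Tangency with p_x/p_y gives y−4 = (p_x/p_y)·(x−12).
Substituting into the budget: x* = 12 + 0.5·(I − 12·p_x − 4·p_y)/p_x, and y* = 4 + 0.5·(…)/p_y.
Set x* = 25.5 in the demand function and solve for p_x: p_x = 4.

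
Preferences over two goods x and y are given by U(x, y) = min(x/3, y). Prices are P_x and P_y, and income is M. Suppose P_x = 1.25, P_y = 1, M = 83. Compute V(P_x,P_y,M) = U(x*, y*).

V = 17.4737

With perfect complements, no substitution: consume in ratio x:y = 3:1.
Budget: P_x·x + P_y·(1/3)·x = M, so (3·P_x + P_y)·x = 3·M.
Demand: x*(P_x,P_y,M) = 3·M/(3·P_x + P_y), y* = M/(3·P_x + P_y).
Here 3·1.25 + 1 = 4.75, giving x* = 52.4211 and y* = 17.4737.
Utility at the optimum: U(52.4211, 17.4737) = 17.4737.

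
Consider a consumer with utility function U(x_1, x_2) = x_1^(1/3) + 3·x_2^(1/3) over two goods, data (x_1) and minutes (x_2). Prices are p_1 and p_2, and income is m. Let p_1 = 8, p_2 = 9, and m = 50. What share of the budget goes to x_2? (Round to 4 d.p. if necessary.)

share on x_2 = 0.8305

MRS = MU_x_1/MU_x_2 = (1/3)·(x_2/x_1)^(2/3). Set equal to p_1/p_2.
Solve for the ratio: x_2/x_1 = [3·p_1/p_2]^(1.5).
Substitute x_2 = (x_2/x_1)·x_1 into the budget: x_1* = m/(p_1 + p_2·(x_2/x_1)).
Numerically x_2/x_1 = 4.354648, so x_1* = 50/(8 + 9·4.354648) = 1.0595 and x_2* = 4.354648·1.0595 = 4.6138.
Expenditure on x_2: 9·4.6138 = 41.524; share = 0.8305.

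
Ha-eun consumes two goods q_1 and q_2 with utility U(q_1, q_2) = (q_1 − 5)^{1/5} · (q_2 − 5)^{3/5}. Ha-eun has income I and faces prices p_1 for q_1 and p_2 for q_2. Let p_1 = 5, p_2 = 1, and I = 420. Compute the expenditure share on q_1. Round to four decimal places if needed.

MRS = (1/3)·(q_2−5)/(q_1−5). Tangency with p_1/p_2 gives q_2−5 = 3·(p_1/p_2)·(q_1−5).
Substituting into the budget: q_1* = 5 + 0.25·(I − 5·p_1 − 5·p_2)/p_1, and q_2* = 5 + 0.75·(…)/p_2.
Discretionary income = 420 − 5·5 − 5·1 = 390; q_1* = 5 + 0.25·390/5 = 24.5; q_2* = 5 + 0.75·390/1 = 297.5.
Expenditure on q_1: 5·24.5 = 122.5; share = 0.2917.

share on q_1 = 0.2917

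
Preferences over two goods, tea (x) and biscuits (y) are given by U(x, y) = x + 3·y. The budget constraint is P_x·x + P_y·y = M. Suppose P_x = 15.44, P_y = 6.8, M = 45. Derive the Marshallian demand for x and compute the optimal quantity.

Perfect substitutes: compare marginal utility per dollar. 1/P_x vs 3/P_y → 0.0648 vs 0.4412.
y gives more utility per dollar, so spend all income on y: y* = M/P_y, x* = 0.
Numerically: x* = 0, y* = 6.6176.

x* = 0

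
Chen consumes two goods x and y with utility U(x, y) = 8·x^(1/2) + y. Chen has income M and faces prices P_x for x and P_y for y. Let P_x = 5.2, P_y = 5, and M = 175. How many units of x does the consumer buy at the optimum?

x* = 14.7929

MU_x = 4/√x, MU_y = 1. Tangency: 4/√x = P_x/P_y.
Thus x* = (4·P_y/P_x)² — independent of M — with the rest of income spent on y.
Plugging in: x* = (4·5/5.2)² = 14.7929.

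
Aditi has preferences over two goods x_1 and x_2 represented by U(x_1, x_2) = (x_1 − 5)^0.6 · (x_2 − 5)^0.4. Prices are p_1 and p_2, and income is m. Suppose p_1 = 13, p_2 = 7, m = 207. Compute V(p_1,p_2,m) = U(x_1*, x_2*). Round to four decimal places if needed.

V = 5.3789

This is Cobb-Douglas in (x_1−5, x_2−5): tangency gives 0.6·p_2·(x_2−5) = 0.4·p_1·(x_1−5).
After buying the subsistence bundle (5, 5), a share 0.6 of the remaining income goes to x_1: x_1* = 5 + 0.6·(m − 5p_1 − 5p_2)/p_1.
Discretionary income = 207 − 5·13 − 5·7 = 107; x_1* = 5 + 0.6·107/13 = 9.9385; x_2* = 5 + 0.4·107/7 = 11.1143.
Utility at the optimum: U(9.9385, 11.1143) = 5.3789.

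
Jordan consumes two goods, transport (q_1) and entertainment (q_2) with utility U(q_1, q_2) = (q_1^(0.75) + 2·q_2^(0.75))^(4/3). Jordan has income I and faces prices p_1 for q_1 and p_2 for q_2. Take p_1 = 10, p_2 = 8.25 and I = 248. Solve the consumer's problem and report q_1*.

q_1* = 0.8408

MRS = MU_q_1/MU_q_2 = (1/2)·(q_2/q_1)^(0.25). Set equal to p_1/p_2.
Solve for the ratio: q_2/q_1 = [2·p_1/p_2]^(4).
Substitute q_2 = (q_2/q_1)·q_1 into the budget: q_1* = I/(p_1 + p_2·(q_2/q_1)).
Numerically q_2/q_1 = 34.538557, so q_1* = 248/(10 + 8.25·34.538557) = 0.8408.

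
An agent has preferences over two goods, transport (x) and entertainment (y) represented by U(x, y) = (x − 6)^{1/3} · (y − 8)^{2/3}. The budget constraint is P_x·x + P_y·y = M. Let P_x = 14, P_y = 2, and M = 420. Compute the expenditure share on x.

share on x = 0.454

This is Cobb-Douglas in (x−6, y−8): tangency gives 1/3·P_y·(y−8) = 2/3·P_x·(x−6).
Substituting into the budget: x* = 6 + 1/3·(M − 6·P_x − 8·P_y)/P_x, and y* = 8 + 2/3·(…)/P_y.
Discretionary income = 420 − 6·14 − 8·2 = 320; x* = 6 + 1/3·320/14 = 13.619; y* = 8 + 2/3·320/2 = 114.6667.
Expenditure on x: 14·13.619 = 190.6667; share = 0.454.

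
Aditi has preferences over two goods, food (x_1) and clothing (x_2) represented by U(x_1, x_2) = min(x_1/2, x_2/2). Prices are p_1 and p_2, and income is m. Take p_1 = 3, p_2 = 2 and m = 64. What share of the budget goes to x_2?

share on x_2 = 0.4

Leontief preferences: the optimum is at the kink where x_1/2 = x_2/2, i.e. x_2 = x_1.
Budget: p_1·x_1 + p_2·x_1 = m, so (2·p_1 + 2·p_2)·x_1 = 2·m.
Demand: x_1*(p_1,p_2,m) = 2·m/(2·p_1 + 2·p_2), x_2* = 2·m/(2·p_1 + 2·p_2).
Here 2·3 + 2·2 = 10, giving x_1* = 12.8 and x_2* = 12.8.
Expenditure on x_2: 2·12.8 = 25.6; share = 0.4.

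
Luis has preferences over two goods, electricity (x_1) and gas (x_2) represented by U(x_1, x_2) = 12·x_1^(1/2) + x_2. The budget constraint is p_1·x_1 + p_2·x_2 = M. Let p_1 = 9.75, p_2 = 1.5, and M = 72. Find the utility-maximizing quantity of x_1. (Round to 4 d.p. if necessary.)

x_1* = 0.8521

Utility is quasi-linear in x_2; the FOC for x_1 is 6/√x_1 = p_1/p_2.
Thus x_1* = (6·p_2/p_1)² — independent of M — with the rest of income spent on x_2.
Plugging in: x_1* = (6·1.5/9.75)² = 0.8521.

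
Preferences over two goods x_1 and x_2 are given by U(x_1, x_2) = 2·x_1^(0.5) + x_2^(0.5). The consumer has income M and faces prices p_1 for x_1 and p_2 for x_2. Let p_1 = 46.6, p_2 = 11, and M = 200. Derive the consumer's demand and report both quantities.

MU_x_1 ∝ 2·x_1^(-0.5), MU_x_2 ∝ x_2^(-0.5), so MRS = 2·(x_2/x_1)^(0.5) = p_1/p_2.
Solve for the ratio: x_2/x_1 = [(1/2)·p_1/p_2]^(2).
Substitute x_2 = (x_2/x_1)·x_1 into the budget: x_1* = M/(p_1 + p_2·(x_2/x_1)).
Numerically x_2/x_1 = 4.486694, so x_1* = 200/(46.6 + 11·4.486694) = 2.0843 and x_2* = 4.486694·2.0843 = 9.3518.

x_1* = 2.0843, x_2* = 9.3518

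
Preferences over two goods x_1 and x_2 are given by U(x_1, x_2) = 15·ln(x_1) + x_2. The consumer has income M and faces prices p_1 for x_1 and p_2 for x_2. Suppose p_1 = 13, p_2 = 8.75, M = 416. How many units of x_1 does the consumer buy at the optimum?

x_1* = 10.0962

MU_x_1 = 15/x_1, MU_x_2 = 1. Tangency: 15/x_1 = p_1/p_2.
So x_1*(p_1,p_2) = 15·p_2/p_1, independent of income; and x_2* = (M − 15·p_2)/p_2.
At the given prices: x_1* = 15·8.75/13 = 10.0962.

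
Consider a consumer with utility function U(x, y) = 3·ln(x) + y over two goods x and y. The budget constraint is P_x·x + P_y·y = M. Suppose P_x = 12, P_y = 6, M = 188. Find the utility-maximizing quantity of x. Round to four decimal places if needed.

MU_x = 3/x, MU_y = 1. Tangency: 3/x = P_x/P_y.
So x*(P_x,P_y) = 3·P_y/P_x, independent of income; and y* = (M − 3·P_y)/P_y.
At the given prices: x* = 3·6/12 = 1.5.

x* = 1.5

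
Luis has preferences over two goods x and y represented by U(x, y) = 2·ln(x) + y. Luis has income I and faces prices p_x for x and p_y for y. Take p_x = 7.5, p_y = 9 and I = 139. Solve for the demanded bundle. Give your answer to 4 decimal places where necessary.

MU_x = 2/x, MU_y = 1. Tangency: 2/x = p_x/p_y.
So x*(p_x,p_y) = 2·p_y/p_x, independent of income; and y* = (I − 2·p_y)/p_y.
At the given prices: x* = 2·9/7.5 = 2.4, and y* = 13.4444.

x* = 2.4, y* = 13.4444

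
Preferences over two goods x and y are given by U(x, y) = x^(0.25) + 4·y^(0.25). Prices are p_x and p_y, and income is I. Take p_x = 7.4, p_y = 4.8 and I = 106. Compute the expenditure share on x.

share on x = 0.12

MRS = MU_x/MU_y = (1/4)·(y/x)^(0.75). Set equal to p_x/p_y.
Hence y/x = (4·p_x/p_y)^(1/(0.75)), i.e. raised to the 4/3 power.
With the ratio pinned down, the budget gives x* = I/(p_x + p_y·(y/x)) and y* = (y/x)·x*.
Numerically y/x = 11.308386, so x* = 106/(7.4 + 4.8·11.308386) = 1.7185 and y* = 11.308386·1.7185 = 19.4339.
Expenditure on x: 7.4·1.7185 = 12.7172; share = 0.12.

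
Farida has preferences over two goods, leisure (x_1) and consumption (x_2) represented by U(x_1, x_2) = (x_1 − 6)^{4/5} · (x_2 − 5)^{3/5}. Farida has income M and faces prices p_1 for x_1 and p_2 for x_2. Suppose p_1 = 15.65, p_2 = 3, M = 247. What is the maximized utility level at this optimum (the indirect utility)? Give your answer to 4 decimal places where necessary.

Let x_1' = x_1−6, x_2' = x_2−5. MRS = (4/3)·x_2'/x_1' = p_1/p_2.
After buying the subsistence bundle (6, 5), a share 4/7 of the remaining income goes to x_1: x_1* = 6 + 4/7·(M − 6p_1 − 5p_2)/p_1.
Discretionary income = 247 − 6·15.65 − 5·3 = 138.1; x_1* = 6 + 4/7·138.1/15.65 = 11.0424; x_2* = 5 + 3/7·138.1/3 = 24.7286.
Utility at the optimum: U(11.0424, 24.7286) = 21.8359.

V = 21.8359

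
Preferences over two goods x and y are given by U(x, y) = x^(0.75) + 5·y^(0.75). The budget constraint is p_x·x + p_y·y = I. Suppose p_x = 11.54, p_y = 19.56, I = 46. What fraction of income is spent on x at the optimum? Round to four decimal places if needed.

From the CES first-order condition, (1/5)·(y/x)^(0.25) = p_x/p_y.
Solve for the ratio: y/x = [5·p_x/p_y]^(4).
Substitute y = (y/x)·x into the budget: x* = I/(p_x + p_y·(y/x)).
Numerically y/x = 75.723007, so x* = 46/(11.54 + 19.56·75.723007) = 0.0308 and y* = 75.723007·0.0308 = 2.3336.
Expenditure on x: 11.54·0.0308 = 0.3556; share = 0.0077.

share on x = 0.0077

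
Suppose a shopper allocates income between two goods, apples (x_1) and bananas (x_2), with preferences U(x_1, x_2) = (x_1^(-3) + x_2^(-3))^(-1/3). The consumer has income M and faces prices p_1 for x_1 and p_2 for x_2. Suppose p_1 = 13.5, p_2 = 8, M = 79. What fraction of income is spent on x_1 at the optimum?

From the CES first-order condition, (x_2/x_1)^(4) = p_1/p_2.
Hence x_2/x_1 = (p_1/p_2)^(1/(4)), i.e. raised to the 0.25 power.
With the ratio pinned down, the budget gives x_1* = M/(p_1 + p_2·(x_2/x_1)) and x_2* = (x_2/x_1)·x_1*.
Numerically x_2/x_1 = 1.139754, so x_1* = 79/(13.5 + 8·1.139754) = 3.4928 and x_2* = 1.139754·3.4928 = 3.9809.
Expenditure on x_1: 13.5·3.4928 = 47.1527; share = 0.5969.

share on x_1 = 0.5969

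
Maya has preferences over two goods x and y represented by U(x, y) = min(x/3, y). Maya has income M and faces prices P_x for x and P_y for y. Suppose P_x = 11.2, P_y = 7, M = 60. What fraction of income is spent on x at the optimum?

share on x = 0.8276

With perfect complements, no substitution: consume in ratio x:y = 3:1.
Budget: P_x·x + P_y·(1/3)·x = M, so (3·P_x + P_y)·x = 3·M.
Demand: x*(P_x,P_y,M) = 3·M/(3·P_x + P_y), y* = M/(3·P_x + P_y).
Here 3·11.2 + 7 = 40.6, giving x* = 4.4335 and y* = 1.4778.
Expenditure on x: 11.2·4.4335 = 49.6552; share = 0.8276.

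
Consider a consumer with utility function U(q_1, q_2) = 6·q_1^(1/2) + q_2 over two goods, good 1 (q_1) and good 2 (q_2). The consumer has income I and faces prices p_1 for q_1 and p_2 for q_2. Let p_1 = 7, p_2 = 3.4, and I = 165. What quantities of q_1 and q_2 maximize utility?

q_1* = 2.1233, q_2* = 44.158

Set MRS = p_1/p_2: 3·q_1^(−1/2) = p_1/p_2.
Solve: √q_1 = 3·p_2/p_1, so q_1*(p_1,p_2) = (3·p_2/p_1)², and q_2* = (I − p_1·q_1*)/p_2.
Plugging in: q_1* = (3·3.4/7)² = 2.1233, q_2* = 44.158.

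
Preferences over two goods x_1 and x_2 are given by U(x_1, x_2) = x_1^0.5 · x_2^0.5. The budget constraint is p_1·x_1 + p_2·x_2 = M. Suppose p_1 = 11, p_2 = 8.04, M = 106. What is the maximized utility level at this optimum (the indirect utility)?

V = 5.6357

The MRS is x_2/x_1. Set MRS = p_1/p_2.
Rearranging, p_2·x_2 = p_1·x_1. Substituting into the budget gives p_1·x_1·(1 + 1) = M.
Demand: x_1*(p_1,p_2,M) = 0.5·M/p_1 and x_2* = 0.5·M/p_2.
At p_1=11, p_2=8.04, M=106: x_1* = 0.5·106/11 = 4.8182, x_2* = 6.592.
Utility at the optimum: U(4.8182, 6.592) = 5.6357.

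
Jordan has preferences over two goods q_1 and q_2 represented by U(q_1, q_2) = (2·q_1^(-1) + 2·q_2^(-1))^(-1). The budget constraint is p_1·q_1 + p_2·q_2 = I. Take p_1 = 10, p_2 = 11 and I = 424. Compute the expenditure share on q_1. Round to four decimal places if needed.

Numerically q_2/q_1 = 0.953463, so q_1* = 424/(10 + 11·0.953463) = 20.695 and q_2* = 0.953463·20.695 = 19.7319.
Expenditure on q_1: 10·20.695 = 206.9495; share = 0.4881.

share on q_1 = 0.4881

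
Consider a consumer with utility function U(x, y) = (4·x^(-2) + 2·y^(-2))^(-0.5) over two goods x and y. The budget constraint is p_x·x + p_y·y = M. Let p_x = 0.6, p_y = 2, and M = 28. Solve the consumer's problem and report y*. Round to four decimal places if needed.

y* = 8.9479

With the ratio pinned down, the budget gives x* = M/(p_x + p_y·(y/x)) and y* = (y/x)·x*.
Numerically y/x = 0.531329, so x* = 28/(0.6 + 2·0.531329) = 16.8405 and y* = 0.531329·16.8405 = 8.9479.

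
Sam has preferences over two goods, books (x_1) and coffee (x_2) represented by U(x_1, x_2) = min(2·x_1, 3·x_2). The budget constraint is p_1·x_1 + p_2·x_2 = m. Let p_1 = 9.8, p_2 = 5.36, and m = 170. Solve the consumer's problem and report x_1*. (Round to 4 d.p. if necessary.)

x_1* = 12.7119

With perfect complements, no substitution: consume in ratio x_1:x_2 = 3:2.
Budget: p_1·x_1 + p_2·(2/3)·x_1 = m, so (3·p_1 + 2·p_2)·x_1 = 3·m.
Demand: x_1*(p_1,p_2,m) = 3·m/(3·p_1 + 2·p_2), x_2* = 2·m/(3·p_1 + 2·p_2).
Here 3·9.8 + 2·5.36 = 40.12, giving x_1* = 12.7119.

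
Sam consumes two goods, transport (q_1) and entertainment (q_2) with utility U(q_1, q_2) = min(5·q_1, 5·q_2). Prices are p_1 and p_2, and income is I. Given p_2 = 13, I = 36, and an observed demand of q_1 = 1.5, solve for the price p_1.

Leontief preferences: the optimum is at the kink where q_1/5 = q_2/5, i.e. q_2 = q_1.
Budget: p_1·q_1 + p_2·q_1 = I, so (5·p_1 + 5·p_2)·q_1 = 5·I.
Demand: q_1*(p_1,p_2,I) = 5·I/(5·p_1 + 5·p_2), q_2* = 5·I/(5·p_1 + 5·p_2).
Set q_1* = 1.5 in the demand function and solve for p_1: p_1 = 11.

p_1 = 11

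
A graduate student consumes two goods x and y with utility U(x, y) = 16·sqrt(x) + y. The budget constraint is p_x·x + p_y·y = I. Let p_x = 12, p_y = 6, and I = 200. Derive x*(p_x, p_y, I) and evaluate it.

x* = 16

MU_x = 8/√x, MU_y = 1. Tangency: 8/√x = p_x/p_y.
Solve: √x = 8·p_y/p_x, so x*(p_x,p_y) = (8·p_y/p_x)², and y* = (I − p_x·x*)/p_y.
Plugging in: x* = (8·6/12)² = 16.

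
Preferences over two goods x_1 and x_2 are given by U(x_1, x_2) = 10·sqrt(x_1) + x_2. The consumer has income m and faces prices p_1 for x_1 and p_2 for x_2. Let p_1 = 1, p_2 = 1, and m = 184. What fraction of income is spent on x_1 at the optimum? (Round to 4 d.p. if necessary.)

share on x_1 = 0.1359

Utility is quasi-linear in x_2; the FOC for x_1 is 5/√x_1 = p_1/p_2.
Solve: √x_1 = 5·p_2/p_1, so x_1*(p_1,p_2) = (5·p_2/p_1)², and x_2* = (m − p_1·x_1*)/p_2.
Plugging in: x_1* = (5·1/1)² = 25, x_2* = 159.
Expenditure on x_1: 1·25 = 25; share = 0.1359.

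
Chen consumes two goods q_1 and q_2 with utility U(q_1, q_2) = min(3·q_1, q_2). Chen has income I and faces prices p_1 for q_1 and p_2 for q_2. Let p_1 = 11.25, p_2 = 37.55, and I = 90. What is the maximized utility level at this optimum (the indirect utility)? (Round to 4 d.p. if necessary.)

Leontief preferences: the optimum is at the kink where q_1/1 = q_2/3, i.e. q_2 = 3·q_1.
Budget: p_1·q_1 + p_2·3·q_1 = I, so (p_1 + 3·p_2)·q_1 = I.
Demand: q_1*(p_1,p_2,I) = I/(p_1 + 3·p_2), q_2* = 3·I/(p_1 + 3·p_2).
Here 11.25 + 3·37.55 = 123.9, giving q_1* = 0.7264 and q_2* = 2.1792.
Utility at the optimum: U(0.7264, 2.1792) = 2.1792.

V = 2.1792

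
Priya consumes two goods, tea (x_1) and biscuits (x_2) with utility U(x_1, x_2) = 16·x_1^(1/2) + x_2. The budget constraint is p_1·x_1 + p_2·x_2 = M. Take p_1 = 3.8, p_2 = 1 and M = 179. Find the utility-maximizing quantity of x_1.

Set MRS = p_1/p_2: 8·x_1^(−1/2) = p_1/p_2.
Thus x_1* = (8·p_2/p_1)² — independent of M — with the rest of income spent on x_2.
Plugging in: x_1* = (8·1/3.8)² = 4.4321.

x_1* = 4.4321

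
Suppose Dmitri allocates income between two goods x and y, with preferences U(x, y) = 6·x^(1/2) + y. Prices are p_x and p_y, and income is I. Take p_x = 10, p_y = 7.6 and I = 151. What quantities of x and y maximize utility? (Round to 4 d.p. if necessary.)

MU_x = 3/√x, MU_y = 1. Tangency: 3/√x = p_x/p_y.
Solve: √x = 3·p_y/p_x, so x*(p_x,p_y) = (3·p_y/p_x)², and y* = (I − p_x·x*)/p_y.
Plugging in: x* = (3·7.6/10)² = 5.1984, y* = 13.0284.

x* = 5.1984, y* = 13.0284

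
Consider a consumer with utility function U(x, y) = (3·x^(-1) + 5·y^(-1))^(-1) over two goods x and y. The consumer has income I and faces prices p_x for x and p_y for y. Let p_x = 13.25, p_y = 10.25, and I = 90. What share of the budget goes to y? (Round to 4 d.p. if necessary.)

share on y = 0.5317

MRS = MU_x/MU_y = (3/5)·(y/x)^(2). Set equal to p_x/p_y.
Hence y/x = ((5/3)·p_x/p_y)^(1/(2)), i.e. raised to the 0.5 power.
Substitute y = (y/x)·x into the budget: x* = I/(p_x + p_y·(y/x)).
Numerically y/x = 1.467812, so x* = 90/(13.25 + 10.25·1.467812) = 3.1808 and y* = 1.467812·3.1808 = 4.6688.
Expenditure on y: 10.25·4.6688 = 47.8549; share = 0.5317.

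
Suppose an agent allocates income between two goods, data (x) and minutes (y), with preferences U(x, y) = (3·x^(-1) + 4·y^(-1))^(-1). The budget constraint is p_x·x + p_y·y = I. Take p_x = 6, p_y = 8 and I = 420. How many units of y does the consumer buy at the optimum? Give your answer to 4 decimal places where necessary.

MRS = MU_x/MU_y = (3/4)·(y/x)^(2). Set equal to p_x/p_y.
Solve for the ratio: y/x = [(4/3)·p_x/p_y]^(0.5).
With the ratio pinned down, the budget gives x* = I/(p_x + p_y·(y/x)) and y* = (y/x)·x*.
Numerically y/x = 1, so x* = 420/(6 + 8·1) = 30 and y* = 1·30 = 30.

y* = 30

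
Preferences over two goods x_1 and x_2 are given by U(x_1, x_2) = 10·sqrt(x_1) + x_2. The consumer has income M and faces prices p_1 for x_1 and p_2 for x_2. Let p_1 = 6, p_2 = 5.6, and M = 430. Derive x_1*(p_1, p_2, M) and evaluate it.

Plugging in: x_1* = (5·5.6/6)² = 21.7778.

x_1* = 21.7778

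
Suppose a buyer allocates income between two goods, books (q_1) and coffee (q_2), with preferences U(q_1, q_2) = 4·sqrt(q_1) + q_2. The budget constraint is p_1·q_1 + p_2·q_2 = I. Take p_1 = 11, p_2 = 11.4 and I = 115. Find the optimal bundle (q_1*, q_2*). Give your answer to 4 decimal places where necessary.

MU_q_1 = 2/√q_1, MU_q_2 = 1. Tangency: 2/√q_1 = p_1/p_2.
Solve: √q_1 = 2·p_2/p_1, so q_1*(p_1,p_2) = (2·p_2/p_1)², and q_2* = (I − p_1·q_1*)/p_2.
Plugging in: q_1* = (2·11.4/11)² = 4.2962, q_2* = 5.9423.

q_1* = 4.2962, q_2* = 5.9423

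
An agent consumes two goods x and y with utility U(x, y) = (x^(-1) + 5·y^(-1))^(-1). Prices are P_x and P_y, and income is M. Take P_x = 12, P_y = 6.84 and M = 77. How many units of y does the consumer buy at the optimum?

From the CES first-order condition, (1/5)·(y/x)^(2) = P_x/P_y.
Solve for the ratio: y/x = [5·P_x/P_y]^(0.5).
With the ratio pinned down, the budget gives x* = M/(P_x + P_y·(y/x)) and y* = (y/x)·x*.
Numerically y/x = 2.961744, so x* = 77/(12 + 6.84·2.961744) = 2.387 and y* = 2.961744·2.387 = 7.0696.

y* = 7.0696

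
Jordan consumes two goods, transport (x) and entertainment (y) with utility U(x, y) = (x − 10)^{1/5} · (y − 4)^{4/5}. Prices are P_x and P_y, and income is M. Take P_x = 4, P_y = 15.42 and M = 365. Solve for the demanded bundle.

x* = 23.166, y* = 17.6612

Let x' = x−10, y' = y−4. MRS = (1/4)·y'/x' = P_x/P_y.
After buying the subsistence bundle (10, 4), a share 0.2 of the remaining income goes to x: x* = 10 + 0.2·(M − 10P_x − 4P_y)/P_x.
Discretionary income = 365 − 10·4 − 4·15.42 = 263.32; x* = 10 + 0.2·263.32/4 = 23.166; y* = 4 + 0.8·263.32/15.42 = 17.6612.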